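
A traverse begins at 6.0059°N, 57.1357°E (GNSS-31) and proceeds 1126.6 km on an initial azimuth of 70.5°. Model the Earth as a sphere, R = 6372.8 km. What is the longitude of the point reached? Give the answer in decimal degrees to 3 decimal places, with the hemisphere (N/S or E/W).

66.806°E

δ = d/R = 1126.6/6372.8 = 0.176783 rad
φ₂ = arcsin(sin φ₁ cos δ + cos φ₁ sin δ cos θ)
   = arcsin(0.10463·0.98441 + 0.99451·0.17586·0.33381) = 9.28714°
λ₂ = λ₁ + atan2(sin θ sin δ cos φ₁, cos δ − sin φ₁ sin φ₂) = 66.80597°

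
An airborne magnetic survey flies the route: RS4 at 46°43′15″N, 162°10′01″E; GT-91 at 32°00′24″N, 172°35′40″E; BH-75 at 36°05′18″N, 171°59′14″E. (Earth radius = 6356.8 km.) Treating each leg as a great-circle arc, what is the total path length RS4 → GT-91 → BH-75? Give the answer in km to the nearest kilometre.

RS4: φ = +46.72083°, λ = +162.16694°
GT-91: φ = +32.00667°, λ = +172.59444°
BH-75: φ = +36.08833°, λ = +171.98722°
RS4→GT-91: c = 0.292229 rad, d = 1857.64 km
GT-91→BH-75: c = 0.071777 rad, d = 456.27 km
Total = 1857.64 + 456.27 = 2313.92 km

2314 km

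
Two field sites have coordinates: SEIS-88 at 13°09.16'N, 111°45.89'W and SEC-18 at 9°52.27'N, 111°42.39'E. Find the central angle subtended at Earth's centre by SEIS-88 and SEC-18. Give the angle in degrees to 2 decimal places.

SEIS-88: φ = +13.15267°, λ = -111.76483°
SEC-18: φ = +9.87117°, λ = +111.70650°
Δφ = -3.2815°,  Δλ = -136.5287°
a = sin²(Δφ/2) + cos φ₁ cos φ₂ sin²(Δλ/2) = 0.828605
c = 2·arcsin(√a) = 2.287908 rad = 131.0874°

131.09°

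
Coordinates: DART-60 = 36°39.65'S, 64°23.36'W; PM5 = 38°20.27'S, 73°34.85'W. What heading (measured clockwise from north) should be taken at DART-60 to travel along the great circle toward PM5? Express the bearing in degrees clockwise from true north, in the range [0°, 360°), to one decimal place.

254.3°

DART-60: φ = -36.66083°, λ = -64.38933°
PM5: φ = -38.33783°, λ = -73.58083°
Δλ = -9.1915°
y = sin Δλ · cos φ₂ = -0.125291
x = cos φ₁ sin φ₂ − sin φ₁ cos φ₂ cos Δλ = -0.035278
θ = atan2(y, x) = -105.7257° → 254.2743° (mod 360°)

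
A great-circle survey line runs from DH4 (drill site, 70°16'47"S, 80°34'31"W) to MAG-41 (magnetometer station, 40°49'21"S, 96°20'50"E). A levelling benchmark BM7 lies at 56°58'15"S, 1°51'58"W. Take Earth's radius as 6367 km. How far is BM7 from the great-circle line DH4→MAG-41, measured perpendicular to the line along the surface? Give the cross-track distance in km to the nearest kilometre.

DH4: φ = -70.27972°, λ = -80.57528°
MAG-41: φ = -40.82250°, λ = +96.34722°
BM7: φ = -56.97083°, λ = -1.86611°
δ₁₃ = central angle DH4→BM7 = 0.600183 rad  (haversine)
θ₁₃ = bearing DH4→BM7 = 108.846°,  θ₁₂ = bearing DH4→MAG-41 = 177.504°
dₓₜ = R·arcsin(sin δ₁₃ · sin(θ₁₃ − θ₁₂)) = 6367·arcsin(0.56479·sin(-68.658°)) = -3527.097 km
|dₓₜ| = 3527.097 km

3527 km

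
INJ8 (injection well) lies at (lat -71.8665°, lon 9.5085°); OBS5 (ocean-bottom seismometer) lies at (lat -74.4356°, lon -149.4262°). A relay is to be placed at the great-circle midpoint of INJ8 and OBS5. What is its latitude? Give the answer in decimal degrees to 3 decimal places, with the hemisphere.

86.590°S

Bx = cos φ₂ cos Δλ = -0.250390,  By = cos φ₂ sin Δλ = -0.096443
φₘ = atan2(sin φ₁ + sin φ₂, √((cos φ₁ + Bx)² + By²)) = -86.58990°
λₘ = λ₁ + atan2(By, cos φ₁ + Bx) = -48.24523°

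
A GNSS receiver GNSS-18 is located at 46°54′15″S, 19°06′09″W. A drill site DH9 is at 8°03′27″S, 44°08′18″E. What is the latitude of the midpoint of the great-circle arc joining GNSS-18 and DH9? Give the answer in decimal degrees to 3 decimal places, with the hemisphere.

31.256°S

GNSS-18: φ = -46.90417°, λ = -19.10250°
DH9: φ = -8.05750°, λ = +44.13833°
Bx = cos φ₂ cos Δλ = 0.445796,  By = cos φ₂ sin Δλ = 0.884092
φₘ = atan2(sin φ₁ + sin φ₂, √((cos φ₁ + Bx)² + By²)) = -31.25638°
λₘ = λ₁ + atan2(By, cos φ₁ + Bx) = 18.96070°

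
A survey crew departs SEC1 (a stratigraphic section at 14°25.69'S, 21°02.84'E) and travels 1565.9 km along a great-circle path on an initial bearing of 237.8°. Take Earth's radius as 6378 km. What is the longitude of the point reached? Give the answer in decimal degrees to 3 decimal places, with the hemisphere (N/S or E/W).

8.273°E

SEC1: φ = -14.42817°, λ = +21.04733°
δ = d/R = 1565.9/6378 = 0.245516 rad
φ₂ = arcsin(sin φ₁ cos δ + cos φ₁ sin δ cos θ)
   = arcsin(-0.24917·0.97001 + 0.96846·0.24306·-0.53288) = -21.53862°
λ₂ = λ₁ + atan2(sin θ sin δ cos φ₁, cos δ − sin φ₁ sin φ₂) = 8.27291°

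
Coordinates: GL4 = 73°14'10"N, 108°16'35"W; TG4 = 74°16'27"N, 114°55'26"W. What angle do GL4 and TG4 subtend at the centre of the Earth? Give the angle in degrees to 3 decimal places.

GL4: φ = +73.23611°, λ = -108.27639°
TG4: φ = +74.27417°, λ = -114.92389°
Δφ = 1.0381°,  Δλ = -6.6475°
a = sin²(Δφ/2) + cos φ₁ cos φ₂ sin²(Δλ/2) = 0.000345
c = 2·arcsin(√a) = 0.037142 rad = 2.1281°

2.128°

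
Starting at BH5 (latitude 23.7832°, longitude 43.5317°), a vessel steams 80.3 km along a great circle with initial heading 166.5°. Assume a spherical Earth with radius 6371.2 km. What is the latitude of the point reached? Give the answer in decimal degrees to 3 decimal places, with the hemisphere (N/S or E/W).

23.081°N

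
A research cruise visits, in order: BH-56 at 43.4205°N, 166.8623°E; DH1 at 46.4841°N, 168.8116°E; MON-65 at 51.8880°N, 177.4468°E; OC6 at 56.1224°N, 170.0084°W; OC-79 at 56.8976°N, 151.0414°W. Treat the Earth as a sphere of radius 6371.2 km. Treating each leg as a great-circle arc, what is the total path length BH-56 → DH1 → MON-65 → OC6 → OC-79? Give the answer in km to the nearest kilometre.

3348 km

BH-56→DH1: c = 0.058636 rad, d = 373.58 km
DH1→MON-65: c = 0.136207 rad, d = 867.80 km
MON-65→OC6: c = 0.148075 rad, d = 943.42 km
OC6→OC-79: c = 0.182573 rad, d = 1163.21 km
Total = 373.58 + 867.80 + 943.42 + 1163.21 = 3348.01 km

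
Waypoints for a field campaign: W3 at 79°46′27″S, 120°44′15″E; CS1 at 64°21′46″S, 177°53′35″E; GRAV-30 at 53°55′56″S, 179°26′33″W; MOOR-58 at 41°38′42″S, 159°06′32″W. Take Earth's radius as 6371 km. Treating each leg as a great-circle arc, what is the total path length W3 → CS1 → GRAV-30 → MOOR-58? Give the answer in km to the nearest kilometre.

W3: φ = -79.77417°, λ = +120.73750°
CS1: φ = -64.36278°, λ = +177.89306°
GRAV-30: φ = -53.93222°, λ = -179.44250°
MOOR-58: φ = -41.64500°, λ = -159.10889°
W3→CS1: c = 0.379390 rad, d = 2417.10 km
CS1→GRAV-30: c = 0.183562 rad, d = 1169.48 km
GRAV-30→MOOR-58: c = 0.318592 rad, d = 2029.75 km
Total = 2417.10 + 1169.48 + 2029.75 = 5616.32 km

5616 km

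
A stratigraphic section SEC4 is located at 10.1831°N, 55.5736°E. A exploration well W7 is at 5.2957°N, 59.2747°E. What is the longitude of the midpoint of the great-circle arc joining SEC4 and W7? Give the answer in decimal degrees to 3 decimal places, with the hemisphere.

57.435°E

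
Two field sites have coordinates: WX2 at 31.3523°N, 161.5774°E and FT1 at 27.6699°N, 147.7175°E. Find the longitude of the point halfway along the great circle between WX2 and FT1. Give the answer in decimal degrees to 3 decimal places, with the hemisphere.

154.521°E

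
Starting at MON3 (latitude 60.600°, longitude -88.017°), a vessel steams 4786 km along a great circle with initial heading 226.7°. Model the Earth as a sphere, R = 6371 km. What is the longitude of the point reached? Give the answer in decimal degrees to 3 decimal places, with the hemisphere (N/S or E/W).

120.959°W

δ = d/R = 4786/6371 = 0.751216 rad
φ₂ = arcsin(sin φ₁ cos δ + cos φ₁ sin δ cos θ)
   = arcsin(0.87121·0.73086 + 0.49090·0.68253·-0.68582) = 24.01321°
λ₂ = λ₁ + atan2(sin θ sin δ cos φ₁, cos δ − sin φ₁ sin φ₂) = -120.95899°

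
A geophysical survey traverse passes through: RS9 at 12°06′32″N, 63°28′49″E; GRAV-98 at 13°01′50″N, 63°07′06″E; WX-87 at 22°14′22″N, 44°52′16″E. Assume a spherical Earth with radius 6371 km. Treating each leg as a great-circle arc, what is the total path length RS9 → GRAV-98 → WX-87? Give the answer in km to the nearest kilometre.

2295 km

RS9: φ = +12.10889°, λ = +63.48028°
GRAV-98: φ = +13.03056°, λ = +63.11833°
WX-87: φ = +22.23944°, λ = +44.87111°
RS9→GRAV-98: c = 0.017227 rad, d = 109.75 km
GRAV-98→WX-87: c = 0.342955 rad, d = 2184.97 km
Total = 109.75 + 2184.97 = 2294.72 km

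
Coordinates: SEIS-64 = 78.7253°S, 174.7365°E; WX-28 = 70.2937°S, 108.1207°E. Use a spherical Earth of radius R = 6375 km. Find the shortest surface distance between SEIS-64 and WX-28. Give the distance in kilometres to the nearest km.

Δφ = 8.4316°,  Δλ = -66.6158°
a = sin²(Δφ/2) + cos φ₁ cos φ₂ sin²(Δλ/2) = 0.025285
c = 2·arcsin(√a) = 0.319378 rad = 18.2990°
d = R·c = 6375 × 0.319378 = 2036.0 km

2036 km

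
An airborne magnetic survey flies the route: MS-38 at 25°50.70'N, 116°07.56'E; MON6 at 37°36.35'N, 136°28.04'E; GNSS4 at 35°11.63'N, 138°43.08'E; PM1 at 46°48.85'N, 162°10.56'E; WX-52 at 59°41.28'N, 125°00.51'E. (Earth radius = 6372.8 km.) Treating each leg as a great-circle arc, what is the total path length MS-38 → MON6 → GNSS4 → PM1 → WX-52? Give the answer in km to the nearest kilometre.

7800 km

MS-38: φ = +25.84500°, λ = +116.12600°
MON6: φ = +37.60583°, λ = +136.46733°
GNSS4: φ = +35.19383°, λ = +138.71800°
PM1: φ = +46.81417°, λ = +162.17600°
WX-52: φ = +59.68800°, λ = +125.00850°
MS-38→MON6: c = 0.363821 rad, d = 2318.56 km
MON6→GNSS4: c = 0.052644 rad, d = 335.49 km
GNSS4→PM1: c = 0.367353 rad, d = 2341.06 km
PM1→WX-52: c = 0.440117 rad, d = 2804.78 km
Total = 2318.56 + 335.49 + 2341.06 + 2804.78 = 7799.89 km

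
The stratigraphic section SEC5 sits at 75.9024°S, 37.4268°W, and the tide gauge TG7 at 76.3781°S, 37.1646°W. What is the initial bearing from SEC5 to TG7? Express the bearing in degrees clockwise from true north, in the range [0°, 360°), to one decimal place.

172.6°

Δλ = 0.2622°
y = sin Δλ · cos φ₂ = 0.001078
x = cos φ₁ sin φ₂ − sin φ₁ cos φ₂ cos Δλ = -0.008305
θ = atan2(y, x) = 172.6057° → 172.6057° (mod 360°)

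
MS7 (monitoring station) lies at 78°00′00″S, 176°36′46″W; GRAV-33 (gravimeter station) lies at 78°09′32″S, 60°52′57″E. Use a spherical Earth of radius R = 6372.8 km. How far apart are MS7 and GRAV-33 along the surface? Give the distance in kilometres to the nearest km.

2321 km

MS7: φ = -78.00000°, λ = -176.61278°
GRAV-33: φ = -78.15889°, λ = +60.88250°
Δφ = -0.1589°,  Δλ = -122.5047°
a = sin²(Δφ/2) + cos φ₁ cos φ₂ sin²(Δλ/2) = 0.032796
c = 2·arcsin(√a) = 0.364205 rad = 20.8674°
d = R·c = 6372.8 × 0.364205 = 2321.0 km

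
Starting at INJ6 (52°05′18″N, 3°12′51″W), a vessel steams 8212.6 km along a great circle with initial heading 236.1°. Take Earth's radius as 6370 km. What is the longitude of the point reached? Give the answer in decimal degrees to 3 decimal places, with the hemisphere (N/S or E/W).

56.555°W

INJ6: φ = +52.08833°, λ = -3.21417°
δ = d/R = 8212.6/6370 = 1.289262 rad
φ₂ = arcsin(sin φ₁ cos δ + cos φ₁ sin δ cos θ)
   = arcsin(0.78896·0.27783 + 0.61445·0.96063·-0.55775) = -6.31622°
λ₂ = λ₁ + atan2(sin θ sin δ cos φ₁, cos δ − sin φ₁ sin φ₂) = -56.55530°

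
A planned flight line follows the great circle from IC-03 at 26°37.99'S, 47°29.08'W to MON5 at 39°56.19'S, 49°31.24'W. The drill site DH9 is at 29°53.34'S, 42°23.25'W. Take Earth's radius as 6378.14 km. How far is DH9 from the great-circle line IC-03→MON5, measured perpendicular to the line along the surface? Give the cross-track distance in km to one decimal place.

532.2 km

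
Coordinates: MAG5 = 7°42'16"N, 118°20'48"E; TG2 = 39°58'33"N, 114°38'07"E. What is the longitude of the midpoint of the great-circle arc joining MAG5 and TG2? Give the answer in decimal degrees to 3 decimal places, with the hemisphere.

MAG5: φ = +7.70444°, λ = +118.34667°
TG2: φ = +39.97583°, λ = +114.63528°
Bx = cos φ₂ cos Δλ = 0.764708,  By = cos φ₂ sin Δλ = -0.049604
φₘ = atan2(sin φ₁ + sin φ₂, √((cos φ₁ + Bx)² + By²)) = 23.85107°
λₘ = λ₁ + atan2(By, cos φ₁ + Bx) = 116.72829°

116.728°E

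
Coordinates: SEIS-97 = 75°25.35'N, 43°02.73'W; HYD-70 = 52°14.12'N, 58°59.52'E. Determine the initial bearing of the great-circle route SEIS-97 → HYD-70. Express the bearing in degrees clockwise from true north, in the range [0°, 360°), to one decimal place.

SEIS-97: φ = +75.42250°, λ = -43.04550°
HYD-70: φ = +52.23533°, λ = +58.99200°
Δλ = 102.0375°
y = sin Δλ · cos φ₂ = 0.598953
x = cos φ₁ sin φ₂ − sin φ₁ cos φ₂ cos Δλ = 0.322578
θ = atan2(y, x) = 61.6944° → 61.6944° (mod 360°)

61.7°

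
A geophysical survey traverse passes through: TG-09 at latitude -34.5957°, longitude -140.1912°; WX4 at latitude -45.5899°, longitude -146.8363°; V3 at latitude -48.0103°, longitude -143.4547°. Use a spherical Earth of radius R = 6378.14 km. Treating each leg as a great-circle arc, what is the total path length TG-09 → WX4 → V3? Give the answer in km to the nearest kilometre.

1720 km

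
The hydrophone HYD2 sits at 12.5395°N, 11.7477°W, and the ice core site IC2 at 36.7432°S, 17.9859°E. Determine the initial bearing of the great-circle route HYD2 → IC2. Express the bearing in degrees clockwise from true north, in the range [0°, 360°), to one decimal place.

151.6°

Δλ = 29.7336°
y = sin Δλ · cos φ₂ = 0.397431
x = cos φ₁ sin φ₂ − sin φ₁ cos φ₂ cos Δλ = -0.735032
θ = atan2(y, x) = 151.5999° → 151.5999° (mod 360°)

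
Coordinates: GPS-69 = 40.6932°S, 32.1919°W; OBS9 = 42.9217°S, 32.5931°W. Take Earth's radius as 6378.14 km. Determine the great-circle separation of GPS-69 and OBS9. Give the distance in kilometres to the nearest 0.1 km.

250.3 km

Δφ = -2.2285°,  Δλ = -0.4012°
a = sin²(Δφ/2) + cos φ₁ cos φ₂ sin²(Δλ/2) = 0.000385
c = 2·arcsin(√a) = 0.039243 rad = 2.2485°
d = R·c = 6378.14 × 0.039243 = 250.3 km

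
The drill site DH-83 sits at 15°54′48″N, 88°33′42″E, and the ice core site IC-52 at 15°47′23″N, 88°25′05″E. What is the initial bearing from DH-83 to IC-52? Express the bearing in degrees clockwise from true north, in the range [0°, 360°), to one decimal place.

DH-83: φ = +15.91333°, λ = +88.56167°
IC-52: φ = +15.78972°, λ = +88.41806°
Δλ = -0.1436°
y = sin Δλ · cos φ₂ = -0.002412
x = cos φ₁ sin φ₂ − sin φ₁ cos φ₂ cos Δλ = -0.002157
θ = atan2(y, x) = -131.8013° → 228.1987° (mod 360°)

228.2°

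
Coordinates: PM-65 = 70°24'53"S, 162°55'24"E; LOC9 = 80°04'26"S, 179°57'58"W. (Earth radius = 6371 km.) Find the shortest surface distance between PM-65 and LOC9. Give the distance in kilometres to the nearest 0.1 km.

1167.2 km

PM-65: φ = -70.41472°, λ = +162.92333°
LOC9: φ = -80.07389°, λ = -179.96611°
Δφ = -9.6592°,  Δλ = 17.1106°
a = sin²(Δφ/2) + cos φ₁ cos φ₂ sin²(Δλ/2) = 0.008367
c = 2·arcsin(√a) = 0.183200 rad = 10.4966°
d = R·c = 6371 × 0.183200 = 1167.2 km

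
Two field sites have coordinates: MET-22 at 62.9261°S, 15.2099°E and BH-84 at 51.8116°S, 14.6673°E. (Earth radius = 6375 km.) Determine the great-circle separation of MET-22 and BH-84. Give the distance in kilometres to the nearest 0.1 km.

Δφ = 11.1145°,  Δλ = -0.5426°
a = sin²(Δφ/2) + cos φ₁ cos φ₂ sin²(Δλ/2) = 0.009384
c = 2·arcsin(√a) = 0.194050 rad = 11.1182°
d = R·c = 6375 × 0.194050 = 1237.1 km

1237.1 km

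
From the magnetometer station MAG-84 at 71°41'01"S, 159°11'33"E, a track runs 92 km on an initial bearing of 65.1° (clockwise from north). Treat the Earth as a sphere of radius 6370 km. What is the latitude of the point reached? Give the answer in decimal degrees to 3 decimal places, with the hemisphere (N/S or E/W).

MAG-84: φ = -71.68361°, λ = +159.19250°
δ = d/R = 92/6370 = 0.014443 rad
φ₂ = arcsin(sin φ₁ cos δ + cos φ₁ sin δ cos θ)
   = arcsin(-0.94934·0.99990 + 0.31426·0.01444·0.42104) = -71.32063°
λ₂ = λ₁ + atan2(sin θ sin δ cos φ₁, cos δ − sin φ₁ sin φ₂) = 161.53666°

71.321°S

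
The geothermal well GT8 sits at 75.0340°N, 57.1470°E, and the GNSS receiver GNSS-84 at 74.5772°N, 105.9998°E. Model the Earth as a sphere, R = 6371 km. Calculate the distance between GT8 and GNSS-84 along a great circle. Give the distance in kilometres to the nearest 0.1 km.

Δφ = -0.4568°,  Δλ = 48.8528°
a = sin²(Δφ/2) + cos φ₁ cos φ₂ sin²(Δλ/2) = 0.011760
c = 2·arcsin(√a) = 0.217314 rad = 12.4512°
d = R·c = 6371 × 0.217314 = 1384.5 km

1384.5 km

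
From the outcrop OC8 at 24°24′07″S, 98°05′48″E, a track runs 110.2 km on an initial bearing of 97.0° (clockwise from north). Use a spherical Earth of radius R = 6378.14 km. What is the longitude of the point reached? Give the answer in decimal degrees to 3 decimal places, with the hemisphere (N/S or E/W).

99.177°E

OC8: φ = -24.40194°, λ = +98.09667°
δ = d/R = 110.2/6378.14 = 0.017278 rad
φ₂ = arcsin(sin φ₁ cos δ + cos φ₁ sin δ cos θ)
   = arcsin(-0.41314·0.99985 + 0.91067·0.01728·-0.12187) = -24.51876°
λ₂ = λ₁ + atan2(sin θ sin δ cos φ₁, cos δ − sin φ₁ sin φ₂) = 99.17662°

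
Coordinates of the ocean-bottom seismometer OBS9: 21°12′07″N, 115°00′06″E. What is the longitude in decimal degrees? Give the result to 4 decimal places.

115.0017°E

115° + 0′/60 + 6″/3600 = 115 + 0.00000 + 0.00167 = 115.0017°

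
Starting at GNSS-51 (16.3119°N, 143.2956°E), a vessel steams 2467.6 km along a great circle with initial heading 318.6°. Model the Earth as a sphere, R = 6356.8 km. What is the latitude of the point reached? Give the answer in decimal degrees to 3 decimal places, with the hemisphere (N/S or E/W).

δ = d/R = 2467.6/6356.8 = 0.388183 rad
φ₂ = arcsin(sin φ₁ cos δ + cos φ₁ sin δ cos θ)
   = arcsin(0.28087·0.92560 + 0.95975·0.37851·0.75011) = 32.17200°
λ₂ = λ₁ + atan2(sin θ sin δ cos φ₁, cos δ − sin φ₁ sin φ₂) = 126.09503°

32.172°N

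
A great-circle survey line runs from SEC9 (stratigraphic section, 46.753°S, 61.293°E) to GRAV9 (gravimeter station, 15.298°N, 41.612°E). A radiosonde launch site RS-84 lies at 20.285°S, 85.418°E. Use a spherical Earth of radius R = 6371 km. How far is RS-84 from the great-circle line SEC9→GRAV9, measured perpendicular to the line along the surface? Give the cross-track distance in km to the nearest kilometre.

δ₁₃ = central angle SEC9→RS-84 = 0.575259 rad  (haversine)
θ₁₃ = bearing SEC9→RS-84 = 44.803°,  θ₁₂ = bearing SEC9→GRAV9 = 338.910°
dₓₜ = R·arcsin(sin δ₁₃ · sin(θ₁₃ − θ₁₂)) = 6371·arcsin(0.54405·sin(-294.107°)) = 3310.874 km
|dₓₜ| = 3310.874 km

3311 km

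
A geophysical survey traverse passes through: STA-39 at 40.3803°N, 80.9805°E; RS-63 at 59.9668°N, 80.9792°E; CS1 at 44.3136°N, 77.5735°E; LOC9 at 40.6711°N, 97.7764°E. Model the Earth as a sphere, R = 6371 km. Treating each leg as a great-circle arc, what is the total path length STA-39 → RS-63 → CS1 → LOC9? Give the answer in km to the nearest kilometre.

STA-39→RS-63: c = 0.341849 rad, d = 2177.92 km
RS-63→CS1: c = 0.275534 rad, d = 1755.43 km
CS1→LOC9: c = 0.266910 rad, d = 1700.48 km
Total = 2177.92 + 1755.43 + 1700.48 = 5633.83 km

5634 km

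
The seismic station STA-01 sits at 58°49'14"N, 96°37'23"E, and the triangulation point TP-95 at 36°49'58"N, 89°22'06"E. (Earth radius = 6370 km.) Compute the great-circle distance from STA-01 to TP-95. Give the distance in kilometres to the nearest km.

STA-01: φ = +58.82056°, λ = +96.62306°
TP-95: φ = +36.83278°, λ = +89.36833°
Δφ = -21.9878°,  Δλ = -7.2547°
a = sin²(Δφ/2) + cos φ₁ cos φ₂ sin²(Δλ/2) = 0.038027
c = 2·arcsin(√a) = 0.392524 rad = 22.4900°
d = R·c = 6370 × 0.392524 = 2500.4 km

2500 km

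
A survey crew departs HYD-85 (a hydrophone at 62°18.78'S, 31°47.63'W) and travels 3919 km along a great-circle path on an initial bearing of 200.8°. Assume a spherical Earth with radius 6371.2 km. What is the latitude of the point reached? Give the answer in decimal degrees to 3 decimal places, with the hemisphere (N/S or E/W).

76.866°S

HYD-85: φ = -62.31300°, λ = -31.79383°
δ = d/R = 3919/6371.2 = 0.615112 rad
φ₂ = arcsin(sin φ₁ cos δ + cos φ₁ sin δ cos θ)
   = arcsin(-0.88550·0.81671 + 0.46464·0.57705·-0.93483) = -76.86605°
λ₂ = λ₁ + atan2(sin θ sin δ cos φ₁, cos δ − sin φ₁ sin φ₂) = -147.39823°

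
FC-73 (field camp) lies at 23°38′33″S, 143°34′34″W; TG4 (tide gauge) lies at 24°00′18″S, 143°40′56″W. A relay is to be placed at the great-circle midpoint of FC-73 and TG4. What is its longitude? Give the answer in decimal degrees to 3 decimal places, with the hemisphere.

FC-73: φ = -23.64250°, λ = -143.57611°
TG4: φ = -24.00500°, λ = -143.68222°
Bx = cos φ₂ cos Δλ = 0.913508,  By = cos φ₂ sin Δλ = -0.001692
φₘ = atan2(sin φ₁ + sin φ₂, √((cos φ₁ + Bx)² + By²)) = -23.82376°
λₘ = λ₁ + atan2(By, cos φ₁ + Bx) = -143.62909°

143.629°W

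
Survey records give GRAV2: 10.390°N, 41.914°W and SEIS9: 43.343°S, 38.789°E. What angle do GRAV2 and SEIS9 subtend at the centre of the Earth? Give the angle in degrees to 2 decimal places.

90.47°

Δφ = -53.7330°,  Δλ = 80.7030°
a = sin²(Δφ/2) + cos φ₁ cos φ₂ sin²(Δλ/2) = 0.504110
c = 2·arcsin(√a) = 1.579017 rad = 90.4710°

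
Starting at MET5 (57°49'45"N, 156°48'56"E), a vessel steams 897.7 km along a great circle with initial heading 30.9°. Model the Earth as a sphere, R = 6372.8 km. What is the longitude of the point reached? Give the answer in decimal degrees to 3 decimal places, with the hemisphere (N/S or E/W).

166.440°E

MET5: φ = +57.82917°, λ = +156.81556°
δ = d/R = 897.7/6372.8 = 0.140864 rad
φ₂ = arcsin(sin φ₁ cos δ + cos φ₁ sin δ cos θ)
   = arcsin(0.84646·0.99010 + 0.53245·0.14040·0.85806) = 64.45203°
λ₂ = λ₁ + atan2(sin θ sin δ cos φ₁, cos δ − sin φ₁ sin φ₂) = 166.43965°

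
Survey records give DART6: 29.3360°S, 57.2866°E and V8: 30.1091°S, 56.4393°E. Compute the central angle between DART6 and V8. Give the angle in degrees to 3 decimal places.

1.067°

Δφ = -0.7731°,  Δλ = -0.8473°
a = sin²(Δφ/2) + cos φ₁ cos φ₂ sin²(Δλ/2) = 0.000087
c = 2·arcsin(√a) = 0.018628 rad = 1.0673°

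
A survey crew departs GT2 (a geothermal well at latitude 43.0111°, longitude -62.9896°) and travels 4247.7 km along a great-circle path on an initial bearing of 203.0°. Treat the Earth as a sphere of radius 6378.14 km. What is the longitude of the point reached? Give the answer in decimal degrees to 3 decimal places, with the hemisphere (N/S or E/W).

δ = d/R = 4247.7/6378.14 = 0.665978 rad
φ₂ = arcsin(sin φ₁ cos δ + cos φ₁ sin δ cos θ)
   = arcsin(0.68214·0.78631 + 0.73122·0.61783·-0.92050) = 6.92209°
λ₂ = λ₁ + atan2(sin θ sin δ cos φ₁, cos δ − sin φ₁ sin φ₂) = -77.06374°

77.064°W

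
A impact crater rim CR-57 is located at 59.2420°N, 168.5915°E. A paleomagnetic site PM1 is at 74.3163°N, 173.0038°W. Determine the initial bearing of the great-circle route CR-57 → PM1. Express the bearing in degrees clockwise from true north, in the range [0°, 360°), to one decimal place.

17.4°

Δλ = 18.4047°
y = sin Δλ · cos φ₂ = 0.085349
x = cos φ₁ sin φ₂ − sin φ₁ cos φ₂ cos Δλ = 0.271954
θ = atan2(y, x) = 17.4238° → 17.4238° (mod 360°)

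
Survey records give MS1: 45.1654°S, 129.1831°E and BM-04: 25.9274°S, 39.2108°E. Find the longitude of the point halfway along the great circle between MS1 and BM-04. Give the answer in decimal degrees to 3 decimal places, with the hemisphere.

Bx = cos φ₂ cos Δλ = 0.000435,  By = cos φ₂ sin Δλ = -0.899349
φₘ = atan2(sin φ₁ + sin φ₂, √((cos φ₁ + Bx)² + By²)) = -45.08336°
λₘ = λ₁ + atan2(By, cos φ₁ + Bx) = 77.29564°

77.296°E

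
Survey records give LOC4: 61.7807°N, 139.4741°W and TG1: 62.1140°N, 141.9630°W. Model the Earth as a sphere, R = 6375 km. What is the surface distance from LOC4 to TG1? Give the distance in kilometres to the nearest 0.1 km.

135.4 km

Δφ = 0.3333°,  Δλ = -2.4889°
a = sin²(Δφ/2) + cos φ₁ cos φ₂ sin²(Δλ/2) = 0.000113
c = 2·arcsin(√a) = 0.021239 rad = 1.2169°
d = R·c = 6375 × 0.021239 = 135.4 km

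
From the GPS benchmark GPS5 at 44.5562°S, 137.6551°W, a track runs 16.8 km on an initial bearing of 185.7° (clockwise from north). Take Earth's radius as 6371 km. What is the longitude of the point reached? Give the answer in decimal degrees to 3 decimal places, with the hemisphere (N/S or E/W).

δ = d/R = 16.8/6371 = 0.002637 rad
φ₂ = arcsin(sin φ₁ cos δ + cos φ₁ sin δ cos θ)
   = arcsin(-0.70161·1.00000 + 0.71256·0.00264·-0.99506) = -44.70654°
λ₂ = λ₁ + atan2(sin θ sin δ cos φ₁, cos δ − sin φ₁ sin φ₂) = -137.67621°

137.676°W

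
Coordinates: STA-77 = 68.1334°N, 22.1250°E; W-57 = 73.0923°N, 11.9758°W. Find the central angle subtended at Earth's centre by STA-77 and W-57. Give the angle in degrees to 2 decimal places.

Δφ = 4.9589°,  Δλ = -34.1008°
a = sin²(Δφ/2) + cos φ₁ cos φ₂ sin²(Δλ/2) = 0.011184
c = 2·arcsin(√a) = 0.211906 rad = 12.1413°

12.14°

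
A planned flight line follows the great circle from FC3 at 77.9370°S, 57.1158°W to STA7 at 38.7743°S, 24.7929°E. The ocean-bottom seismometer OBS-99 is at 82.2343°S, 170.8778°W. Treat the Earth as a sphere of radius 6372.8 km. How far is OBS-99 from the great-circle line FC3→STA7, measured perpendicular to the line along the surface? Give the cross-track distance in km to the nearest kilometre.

δ₁₃ = central angle FC3→OBS-99 = 0.292343 rad  (haversine)
θ₁₃ = bearing FC3→OBS-99 = 205.411°,  θ₁₂ = bearing FC3→STA7 = 91.749°
dₓₜ = R·arcsin(sin δ₁₃ · sin(θ₁₃ − θ₁₂)) = 6372.8·arcsin(0.28820·sin(113.662°)) = 1702.388 km
|dₓₜ| = 1702.388 km

1702 km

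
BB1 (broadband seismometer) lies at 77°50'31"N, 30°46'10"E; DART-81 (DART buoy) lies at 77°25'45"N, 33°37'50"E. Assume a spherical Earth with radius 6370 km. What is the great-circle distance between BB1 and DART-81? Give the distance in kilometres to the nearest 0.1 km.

BB1: φ = +77.84194°, λ = +30.76944°
DART-81: φ = +77.42917°, λ = +33.63056°
Δφ = -0.4128°,  Δλ = 2.8611°
a = sin²(Δφ/2) + cos φ₁ cos φ₂ sin²(Δλ/2) = 0.000042
c = 2·arcsin(√a) = 0.012891 rad = 0.7386°
d = R·c = 6370 × 0.012891 = 82.1 km

82.1 km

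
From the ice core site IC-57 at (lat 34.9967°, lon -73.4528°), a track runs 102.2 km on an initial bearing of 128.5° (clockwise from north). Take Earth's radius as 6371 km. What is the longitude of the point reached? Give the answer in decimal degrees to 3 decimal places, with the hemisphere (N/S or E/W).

72.581°W

δ = d/R = 102.2/6371 = 0.016041 rad
φ₂ = arcsin(sin φ₁ cos δ + cos φ₁ sin δ cos θ)
   = arcsin(0.57353·0.99987 + 0.81919·0.01604·-0.62251) = 34.42142°
λ₂ = λ₁ + atan2(sin θ sin δ cos φ₁, cos δ − sin φ₁ sin φ₂) = -72.58082°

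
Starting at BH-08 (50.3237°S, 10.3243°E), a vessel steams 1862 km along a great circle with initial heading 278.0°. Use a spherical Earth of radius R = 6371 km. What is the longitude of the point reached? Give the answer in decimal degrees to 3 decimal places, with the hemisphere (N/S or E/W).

13.629°W

δ = d/R = 1862/6371 = 0.292262 rad
φ₂ = arcsin(sin φ₁ cos δ + cos φ₁ sin δ cos θ)
   = arcsin(-0.76966·0.95759 + 0.63845·0.28812·0.13917) = -45.35098°
λ₂ = λ₁ + atan2(sin θ sin δ cos φ₁, cos δ − sin φ₁ sin φ₂) = -13.62893°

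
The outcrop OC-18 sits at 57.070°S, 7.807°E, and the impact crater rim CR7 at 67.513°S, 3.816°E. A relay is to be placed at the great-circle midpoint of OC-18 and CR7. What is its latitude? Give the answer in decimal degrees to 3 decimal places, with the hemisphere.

62.305°S

Bx = cos φ₂ cos Δλ = 0.381546,  By = cos φ₂ sin Δλ = -0.026620
φₘ = atan2(sin φ₁ + sin φ₂, √((cos φ₁ + Bx)² + By²)) = -62.30537°
λₘ = λ₁ + atan2(By, cos φ₁ + Bx) = 6.15886°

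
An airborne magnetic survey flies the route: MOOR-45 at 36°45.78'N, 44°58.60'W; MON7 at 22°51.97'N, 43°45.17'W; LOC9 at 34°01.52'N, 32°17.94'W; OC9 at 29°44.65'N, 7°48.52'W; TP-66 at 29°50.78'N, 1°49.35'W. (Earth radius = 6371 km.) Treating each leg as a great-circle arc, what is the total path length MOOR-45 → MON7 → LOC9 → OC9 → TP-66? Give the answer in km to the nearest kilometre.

MOOR-45: φ = +36.76300°, λ = -44.97667°
MON7: φ = +22.86617°, λ = -43.75283°
LOC9: φ = +34.02533°, λ = -32.29900°
OC9: φ = +29.74417°, λ = -7.80867°
TP-66: φ = +29.84633°, λ = -1.82250°
MOOR-45→MON7: c = 0.243246 rad, d = 1549.72 km
MON7→LOC9: c = 0.261957 rad, d = 1668.93 km
LOC9→OC9: c = 0.369609 rad, d = 2354.78 km
OC9→TP-66: c = 0.090674 rad, d = 577.69 km
Total = 1549.72 + 1668.93 + 2354.78 + 577.69 = 6151.11 km

6151 km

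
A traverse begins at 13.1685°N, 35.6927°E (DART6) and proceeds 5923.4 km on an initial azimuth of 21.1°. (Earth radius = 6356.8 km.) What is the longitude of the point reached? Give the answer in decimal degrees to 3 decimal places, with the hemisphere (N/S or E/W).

δ = d/R = 5923.4/6356.8 = 0.931821 rad
φ₂ = arcsin(sin φ₁ cos δ + cos φ₁ sin δ cos θ)
   = arcsin(0.22782·0.59637 + 0.97370·0.80271·0.93295) = 59.88946°
λ₂ = λ₁ + atan2(sin θ sin δ cos φ₁, cos δ − sin φ₁ sin φ₂) = 70.86382°

70.864°E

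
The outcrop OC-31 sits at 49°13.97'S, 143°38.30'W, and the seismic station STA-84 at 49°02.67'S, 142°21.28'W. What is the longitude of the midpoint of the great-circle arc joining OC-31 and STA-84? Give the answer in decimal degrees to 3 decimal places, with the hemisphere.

142.995°W

OC-31: φ = -49.23283°, λ = -143.63833°
STA-84: φ = -49.04450°, λ = -142.35467°
Bx = cos φ₂ cos Δλ = 0.655308,  By = cos φ₂ sin Δλ = 0.014684
φₘ = atan2(sin φ₁ + sin φ₂, √((cos φ₁ + Bx)² + By²)) = -49.14045°
λₘ = λ₁ + atan2(By, cos φ₁ + Bx) = -142.99528°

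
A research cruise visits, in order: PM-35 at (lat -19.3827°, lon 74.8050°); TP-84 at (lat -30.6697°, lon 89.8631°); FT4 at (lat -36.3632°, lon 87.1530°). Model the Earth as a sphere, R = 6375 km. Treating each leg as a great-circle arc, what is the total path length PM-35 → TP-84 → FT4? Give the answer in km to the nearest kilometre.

PM-35→TP-84: c = 0.308471 rad, d = 1966.50 km
TP-84→FT4: c = 0.106895 rad, d = 681.46 km
Total = 1966.50 + 681.46 = 2647.96 km

2648 km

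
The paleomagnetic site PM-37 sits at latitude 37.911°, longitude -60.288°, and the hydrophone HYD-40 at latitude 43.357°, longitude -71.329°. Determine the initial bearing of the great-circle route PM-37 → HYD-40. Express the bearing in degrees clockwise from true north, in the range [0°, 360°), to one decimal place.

306.5°

Δλ = -11.0410°
y = sin Δλ · cos φ₂ = -0.139246
x = cos φ₁ sin φ₂ − sin φ₁ cos φ₂ cos Δλ = 0.103177
θ = atan2(y, x) = -53.4628° → 306.5372° (mod 360°)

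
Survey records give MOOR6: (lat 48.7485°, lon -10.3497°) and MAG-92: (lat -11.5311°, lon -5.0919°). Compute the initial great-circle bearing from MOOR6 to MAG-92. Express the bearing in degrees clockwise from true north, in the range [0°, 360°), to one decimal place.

174.1°

Δλ = 5.2578°
y = sin Δλ · cos φ₂ = 0.089788
x = cos φ₁ sin φ₂ − sin φ₁ cos φ₂ cos Δλ = -0.865356
θ = atan2(y, x) = 174.0763° → 174.0763° (mod 360°)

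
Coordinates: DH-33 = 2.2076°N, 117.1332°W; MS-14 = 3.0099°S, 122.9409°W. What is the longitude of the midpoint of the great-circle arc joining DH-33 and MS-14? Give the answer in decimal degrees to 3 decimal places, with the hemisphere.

Bx = cos φ₂ cos Δλ = 0.993495,  By = cos φ₂ sin Δλ = -0.101050
φₘ = atan2(sin φ₁ + sin φ₂, √((cos φ₁ + Bx)² + By²)) = -0.40167°
λₘ = λ₁ + atan2(By, cos φ₁ + Bx) = -120.03612°

120.036°W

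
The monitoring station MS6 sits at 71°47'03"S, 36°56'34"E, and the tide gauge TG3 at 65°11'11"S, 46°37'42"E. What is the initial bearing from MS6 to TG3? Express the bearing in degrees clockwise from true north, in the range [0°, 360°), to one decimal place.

MS6: φ = -71.78417°, λ = +36.94278°
TG3: φ = -65.18639°, λ = +46.62833°
Δλ = 9.6856°
y = sin Δλ · cos φ₂ = 0.070605
x = cos φ₁ sin φ₂ − sin φ₁ cos φ₂ cos Δλ = 0.109216
θ = atan2(y, x) = 32.8815° → 32.8815° (mod 360°)

32.9°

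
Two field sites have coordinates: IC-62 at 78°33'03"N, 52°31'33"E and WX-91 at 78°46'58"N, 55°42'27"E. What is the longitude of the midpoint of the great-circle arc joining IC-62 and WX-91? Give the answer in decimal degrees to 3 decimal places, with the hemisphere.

54.101°E

IC-62: φ = +78.55083°, λ = +52.52583°
WX-91: φ = +78.78278°, λ = +55.70750°
Bx = cos φ₂ cos Δλ = 0.194229,  By = cos φ₂ sin Δλ = 0.010797
φₘ = atan2(sin φ₁ + sin φ₂, √((cos φ₁ + Bx)² + By²)) = 78.67106°
λₘ = λ₁ + atan2(By, cos φ₁ + Bx) = 54.10060°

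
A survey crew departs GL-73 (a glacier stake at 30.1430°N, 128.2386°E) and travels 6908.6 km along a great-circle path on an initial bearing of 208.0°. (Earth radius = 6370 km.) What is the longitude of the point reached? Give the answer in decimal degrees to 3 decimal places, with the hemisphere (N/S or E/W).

100.703°E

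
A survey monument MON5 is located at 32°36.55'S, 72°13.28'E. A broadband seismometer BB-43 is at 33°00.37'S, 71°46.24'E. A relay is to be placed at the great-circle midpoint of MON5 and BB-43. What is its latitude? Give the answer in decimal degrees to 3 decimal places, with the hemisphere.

32.808°S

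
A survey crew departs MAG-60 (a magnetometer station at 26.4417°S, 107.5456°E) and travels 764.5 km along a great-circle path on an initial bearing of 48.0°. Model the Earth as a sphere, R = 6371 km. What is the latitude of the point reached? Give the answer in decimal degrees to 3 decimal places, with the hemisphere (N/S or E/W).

δ = d/R = 764.5/6371 = 0.119997 rad
φ₂ = arcsin(sin φ₁ cos δ + cos φ₁ sin δ cos θ)
   = arcsin(-0.44529·0.99281 + 0.89539·0.11971·0.66913) = -21.73803°
λ₂ = λ₁ + atan2(sin θ sin δ cos φ₁, cos δ − sin φ₁ sin φ₂) = 113.04134°

21.738°S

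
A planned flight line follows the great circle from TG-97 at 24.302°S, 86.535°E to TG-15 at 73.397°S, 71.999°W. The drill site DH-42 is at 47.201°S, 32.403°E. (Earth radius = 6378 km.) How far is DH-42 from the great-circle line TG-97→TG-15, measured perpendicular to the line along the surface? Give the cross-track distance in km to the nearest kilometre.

3296 km

δ₁₃ = central angle TG-97→DH-42 = 0.843592 rad  (haversine)
θ₁₃ = bearing TG-97→DH-42 = 227.479°,  θ₁₂ = bearing TG-97→TG-15 = 186.073°
dₓₜ = R·arcsin(sin δ₁₃ · sin(θ₁₃ − θ₁₂)) = 6378·arcsin(0.74704·sin(41.406°)) = 3296.018 km
|dₓₜ| = 3296.018 km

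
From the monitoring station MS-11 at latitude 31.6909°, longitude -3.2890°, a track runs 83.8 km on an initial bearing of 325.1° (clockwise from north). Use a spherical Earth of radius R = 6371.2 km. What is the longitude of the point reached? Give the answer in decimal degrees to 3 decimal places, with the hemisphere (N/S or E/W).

3.799°W

δ = d/R = 83.8/6371.2 = 0.013153 rad
φ₂ = arcsin(sin φ₁ cos δ + cos φ₁ sin δ cos θ)
   = arcsin(0.52534·0.99991 + 0.85089·0.01315·0.82015) = 32.30796°
λ₂ = λ₁ + atan2(sin θ sin δ cos φ₁, cos δ − sin φ₁ sin φ₂) = -3.79914°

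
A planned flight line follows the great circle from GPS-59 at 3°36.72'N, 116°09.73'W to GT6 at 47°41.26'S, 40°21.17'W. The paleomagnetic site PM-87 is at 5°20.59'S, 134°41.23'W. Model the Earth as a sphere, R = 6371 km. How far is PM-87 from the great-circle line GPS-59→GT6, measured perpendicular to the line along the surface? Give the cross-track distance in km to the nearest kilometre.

2201 km

GPS-59: φ = +3.61200°, λ = -116.16217°
GT6: φ = -47.68767°, λ = -40.35283°
PM-87: φ = -5.34317°, λ = -134.68717°
δ₁₃ = central angle GPS-59→PM-87 = 0.358788 rad  (haversine)
θ₁₃ = bearing GPS-59→PM-87 = 244.275°,  θ₁₂ = bearing GPS-59→GT6 = 138.911°
dₓₜ = R·arcsin(sin δ₁₃ · sin(θ₁₃ − θ₁₂)) = 6371·arcsin(0.35114·sin(105.364°)) = 2200.658 km
|dₓₜ| = 2200.658 km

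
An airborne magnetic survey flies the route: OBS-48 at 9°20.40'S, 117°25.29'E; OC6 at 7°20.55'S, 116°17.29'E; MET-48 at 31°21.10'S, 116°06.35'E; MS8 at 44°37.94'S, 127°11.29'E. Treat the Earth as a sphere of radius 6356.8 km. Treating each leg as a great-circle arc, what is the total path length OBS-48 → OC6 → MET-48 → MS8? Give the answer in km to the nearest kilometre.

4678 km

OBS-48: φ = -9.34000°, λ = +117.42150°
OC6: φ = -7.34250°, λ = +116.28817°
MET-48: φ = -31.35167°, λ = +116.10583°
MS8: φ = -44.63233°, λ = +127.18817°
OBS-48→OC6: c = 0.039980 rad, d = 254.15 km
OC6→MET-48: c = 0.419050 rad, d = 2663.81 km
MET-48→MS8: c = 0.276841 rad, d = 1759.82 km
Total = 254.15 + 2663.81 + 1759.82 = 4677.78 km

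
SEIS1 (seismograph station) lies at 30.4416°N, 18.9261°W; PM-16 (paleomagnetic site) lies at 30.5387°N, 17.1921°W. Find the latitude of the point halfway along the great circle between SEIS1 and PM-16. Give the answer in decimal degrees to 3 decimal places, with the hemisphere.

Bx = cos φ₂ cos Δλ = 0.860892,  By = cos φ₂ sin Δλ = 0.026062
φₘ = atan2(sin φ₁ + sin φ₂, √((cos φ₁ + Bx)² + By²)) = 30.49302°
λₘ = λ₁ + atan2(By, cos φ₁ + Bx) = -18.05953°

30.493°N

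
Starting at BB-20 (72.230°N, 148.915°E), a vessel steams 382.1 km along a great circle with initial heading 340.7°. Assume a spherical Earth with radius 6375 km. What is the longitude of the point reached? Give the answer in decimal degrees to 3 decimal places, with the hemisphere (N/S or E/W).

δ = d/R = 382.1/6375 = 0.059937 rad
φ₂ = arcsin(sin φ₁ cos δ + cos φ₁ sin δ cos θ)
   = arcsin(0.95229·0.99820 + 0.30520·0.05990·0.94380) = 75.42831°
λ₂ = λ₁ + atan2(sin θ sin δ cos φ₁, cos δ − sin φ₁ sin φ₂) = 144.40160°

144.402°E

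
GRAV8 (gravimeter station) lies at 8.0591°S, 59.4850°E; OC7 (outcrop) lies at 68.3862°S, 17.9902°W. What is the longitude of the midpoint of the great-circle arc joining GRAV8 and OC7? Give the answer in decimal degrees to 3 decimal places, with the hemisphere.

Bx = cos φ₂ cos Δλ = 0.079881,  By = cos φ₂ sin Δλ = -0.359583
φₘ = atan2(sin φ₁ + sin φ₂, √((cos φ₁ + Bx)² + By²)) = -43.46479°
λₘ = λ₁ + atan2(By, cos φ₁ + Bx) = 40.90972°

40.910°E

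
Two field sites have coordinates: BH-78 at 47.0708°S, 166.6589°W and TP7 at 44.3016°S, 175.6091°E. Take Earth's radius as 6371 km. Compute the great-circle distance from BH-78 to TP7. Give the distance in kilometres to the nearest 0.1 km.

1408.1 km

Δφ = 2.7692°,  Δλ = -17.7320°
a = sin²(Δφ/2) + cos φ₁ cos φ₂ sin²(Δλ/2) = 0.012163
c = 2·arcsin(√a) = 0.221018 rad = 12.6634°
d = R·c = 6371 × 0.221018 = 1408.1 km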